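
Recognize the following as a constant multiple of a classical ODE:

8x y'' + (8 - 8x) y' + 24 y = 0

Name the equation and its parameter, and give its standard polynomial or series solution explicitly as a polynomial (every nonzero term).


All three coefficients share the factor 8; dividing through by 8 gives  x y'' + (1 - x) y' + 3 y = 0.
This matches the Laguerre equation x y'' + (1 - x) y' + n y = 0 with n = 3; the polynomial solution is L_3(x).
With y = sum_k a_k x^k, matching x^k gives (k+1)k a_{k+1} + (k+1) a_{k+1} - k a_k + n a_k = 0, i.e. (k+1)^2 a_{k+1} = (k - n) a_k = (k - 3) a_k. The right side vanishes at k = 3, so the series terminates at degree 3.
Standard normalization L_n(0) = 1 gives a_0 = 1. Work upward with a_{k+1} = (k - 3) a_k / (k+1)^2:
  a_1 = (0 - 3)(1) / 1^2 = -3/1 = -3
  a_2 = (1 - 3)(-3) / 2^2 = 6/4 = 3/2
  a_3 = (2 - 3)(3/2) / 3^2 = (-3/2)/9 = -1/6
Hence L_3(x) = -x^3/6 + 3 x^2/2 - 3 x + 1.

L_3(x); series = -x^3/6 + 3 x^2/2 - 3 x + 1


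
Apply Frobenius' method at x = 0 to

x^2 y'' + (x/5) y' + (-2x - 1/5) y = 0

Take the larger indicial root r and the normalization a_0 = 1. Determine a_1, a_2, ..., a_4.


Write in Frobenius form y'' + (p(x)/x) y' + (q(x)/x^2) y = 0:
  p(x) = 1/5,  q(x) = -2x - 1/5.
Indicial equation: r(r-1) + (1/5) r + (-1/5) = 0 -> roots r_1 = 1, r_2 = -1/5.
Take r = r_1 = 1. Let y(x) = x^r sum_{n>=0} a_n x^n with a_0 = 1.
Substitute y = x^r sum a_n x^n and match x^{r+n}. The recurrence is
  D(n) a_n - 2 a_{n-1} = 0,  where D(n) = (r+n)(r+n-1) + (1/5)(r+n) + (-1/5).
  a_n = 2 / D(n) * a_{n-1}.
Since the indicial polynomial factors as (r - r_1)(r - r_2), D(n) = (r_1 + n - r_1)(r_1 + n - r_2) = n(n + 6/5).
Evaluating step by step (a_0 = 1):
  n = 1: D(1) = 1(1 + 6/5) = 11/5; numerator = 2(1) = 2; a_1 = (2)/(11/5) = 10/11
  n = 2: D(2) = 2(2 + 6/5) = 32/5; numerator = 2(10/11) = 20/11; a_2 = (20/11)/(32/5) = 25/88
  n = 3: D(3) = 3(3 + 6/5) = 63/5; numerator = 2(25/88) = 25/44; a_3 = (25/44)/(63/5) = 125/2772
  n = 4: D(4) = 4(4 + 6/5) = 104/5; numerator = 2(125/2772) = 125/1386; a_4 = (125/1386)/(104/5) = 625/144144

r = 1; a_0 = 1; a_1 = 10/11; a_2 = 25/88; a_3 = 125/2772; a_4 = 625/144144


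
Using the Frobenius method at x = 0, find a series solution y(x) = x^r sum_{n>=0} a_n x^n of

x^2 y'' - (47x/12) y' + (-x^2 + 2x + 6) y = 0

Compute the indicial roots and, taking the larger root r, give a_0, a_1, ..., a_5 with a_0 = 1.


Write in Frobenius form y'' + (p(x)/x) y' + (q(x)/x^2) y = 0:
  p(x) = -47/12,  q(x) = -x^2 + 2x + 6.
Indicial equation: r(r-1) + (-47/12) r + (6) = 0 -> roots r_1 = 8/3, r_2 = 9/4.
Take r = r_1 = 8/3. Let y(x) = x^r sum_{n>=0} a_n x^n with a_0 = 1.
Substitute y = x^r sum a_n x^n and match x^{r+n}. The recurrence is
  D(n) a_n + 2 a_{n-1} - 1 a_{n-2} = 0,  where D(n) = (r+n)(r+n-1) + (-47/12)(r+n) + (6).
  a_n = [-2 a_{n-1} + 1 a_{n-2}] / D(n).
Since the indicial polynomial factors as (r - r_1)(r - r_2), D(n) = (r_1 + n - r_1)(r_1 + n - r_2) = n(n + 5/12).
Evaluating step by step (a_0 = 1):
  n = 1: D(1) = 1(1 + 5/12) = 17/12; numerator = -2(1) = -2; a_1 = (-2)/(17/12) = -24/17
  n = 2: D(2) = 2(2 + 5/12) = 29/6; numerator = -2(-24/17) + 1(1) = 65/17; a_2 = (65/17)/(29/6) = 390/493
  n = 3: D(3) = 3(3 + 5/12) = 41/4; numerator = -2(390/493) + 1(-24/17) = -1476/493; a_3 = (-1476/493)/(41/4) = -144/493
  n = 4: D(4) = 4(4 + 5/12) = 53/3; numerator = -2(-144/493) + 1(390/493) = 678/493; a_4 = (678/493)/(53/3) = 2034/26129
  n = 5: D(5) = 5(5 + 5/12) = 325/12; numerator = -2(2034/26129) + 1(-144/493) = -11700/26129; a_5 = (-11700/26129)/(325/12) = -432/26129

r = 8/3; a_0 = 1; a_1 = -24/17; a_2 = 390/493; a_3 = -144/493; a_4 = 2034/26129; a_5 = -432/26129


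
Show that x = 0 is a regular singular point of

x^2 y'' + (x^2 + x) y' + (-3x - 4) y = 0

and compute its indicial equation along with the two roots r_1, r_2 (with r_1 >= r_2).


Divide by x^2 to reach normal form y'' + P_1(x) y' + P_2(x) y = 0 with P_1(x) = 1 + 1/x and P_2(x) = -3/x - 4/x^2.
x = 0 is a singular point because the y'-coefficient 1 + 1/x has a pole at x = 0 and the y-coefficient -3/x - 4/x^2 has a pole at x = 0.
It is a regular singular point because x P_1(x) = p(x) = x + 1 and x^2 P_2(x) = q(x) = -3x - 4 are polynomials, hence analytic at x = 0.
p(0) = 1,  q(0) = -4.
Indicial equation: r(r-1) + p(0) r + q(0) = 0, i.e. r^2 + (p(0) - 1) r + q(0) = 0, i.e. r^2 - 4 = 0.
Discriminant: (0)^2 - 4(-4) = 16, so r = (0 ± 4)/2.
Solving: r_1 = 2, r_2 = -2.

indicial: r^2 - 4 = 0; roots r_1 = 2, r_2 = -2


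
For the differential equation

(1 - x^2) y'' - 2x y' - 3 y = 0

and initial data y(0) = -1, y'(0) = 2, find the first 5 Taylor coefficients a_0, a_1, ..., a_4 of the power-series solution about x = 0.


Ansatz: y(x) = sum_{n>=0} a_n x^n, so y'(x) = sum_{n>=1} n a_n x^(n-1) and y''(x) = sum_{n>=2} n(n-1) a_n x^(n-2).
Substitute into P(x) y'' + Q(x) y' + R(x) y = 0 with P(x) = 1 - x^2, Q(x) = -2x, R(x) = -3, and match powers of x.
Initial conditions: a_0 = -1, a_1 = 2.
Setting the coefficient of each power of x to zero and solving order by order (substituting the coefficients already found):
  x^0: 2 a_2 - 3 a_0 = 0  ->  2 a_2 = 3 a_0 = -3  ->  a_2 = -3/2
  x^1: 6 a_3 - 5 a_1 = 0  ->  6 a_3 = 5 a_1 = 10  ->  a_3 = 5/3
  x^2: 12 a_4 - 9 a_2 = 0  ->  12 a_4 = 9 a_2 = -27/2  ->  a_4 = -9/8
Truncated series: y(x) = -1 + 2 x - (3/2) x^2 + (5/3) x^3 - (9/8) x^4 + O(x^5).

a_0 = -1; a_1 = 2; a_2 = -3/2; a_3 = 5/3; a_4 = -9/8


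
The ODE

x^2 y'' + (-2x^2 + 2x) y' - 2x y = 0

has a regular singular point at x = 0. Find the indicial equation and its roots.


Divide by x^2 to reach normal form y'' + P_1(x) y' + P_2(x) y = 0 with P_1(x) = -2 + 2/x and P_2(x) = -2/x.
x = 0 is a singular point because the y'-coefficient -2 + 2/x has a pole at x = 0 and the y-coefficient -2/x has a pole at x = 0.
It is a regular singular point because x P_1(x) = p(x) = 2 - 2x and x^2 P_2(x) = q(x) = -2x are polynomials, hence analytic at x = 0.
p(0) = 2,  q(0) = 0.
Indicial equation: r(r-1) + p(0) r + q(0) = 0, i.e. r^2 + (p(0) - 1) r + q(0) = 0, i.e. r^2 + 1 r = 0.
Discriminant: (1)^2 - 4(0) = 1, so r = (-1 ± 1)/2.
Solving: r_1 = 0, r_2 = -1.

indicial: r^2 + 1 r = 0; roots r_1 = 0, r_2 = -1


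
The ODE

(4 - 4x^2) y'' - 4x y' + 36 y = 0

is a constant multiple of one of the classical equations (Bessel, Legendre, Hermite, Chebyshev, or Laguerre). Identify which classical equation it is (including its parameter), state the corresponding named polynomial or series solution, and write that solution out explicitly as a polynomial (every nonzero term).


All three coefficients share the factor 4; dividing through by 4 gives  (1 - x^2) y'' - x y' + 9 y = 0.
This matches the Chebyshev equation (1 - x^2) y'' - x y' + n^2 y = 0 (note the -x y' term, not -2x y') with n^2 = 9, so n = 3; the polynomial solution is T_3(x).
With y = sum_k a_k x^k, matching x^k gives (k+2)(k+1) a_{k+2} = (k^2 - n^2) a_k = (k - 3)(k + 3) a_k. The right side vanishes at k = 3, so the series with the parity of 3 terminates at degree 3.
Standard normalization: leading coefficient of T_n is 2^(n-1), so a_3 = 2^2 = 4. Work downward with a_k = (k+1)(k+2) a_{k+2} / ((k - 3)(k + 3)):
  a_1 = (2)(3)(4) / ((1 - 3)(1 + 3)) = 24/(-8) = -3
Hence T_3(x) = 4 x^3 - 3 x.

T_3(x); series = 4 x^3 - 3 x


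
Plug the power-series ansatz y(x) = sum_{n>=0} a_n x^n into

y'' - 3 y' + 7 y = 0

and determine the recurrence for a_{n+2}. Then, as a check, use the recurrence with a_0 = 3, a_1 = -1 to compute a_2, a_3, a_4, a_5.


Substitute y = sum_n a_n x^n.
y''(x) has coefficient (n+2)(n+1) a_{n+2} at x^n;
-3 y'(x) has coefficient -3 (n+1) a_{n+1} at x^n;
7 y(x) has coefficient 7 a_n at x^n.
Matching x^n: (n+2)(n+1) a_{n+2} - 3 (n+1) a_{n+1} + 7 a_n = 0.
Thus a_{n+2} = [3 (n+1) a_{n+1} - 7 a_n] / ((n+1)(n+2)).

Check with a_0 = 3, a_1 = -1 (apply the recurrence for n = 0, 1, 2, 3): a_0 = 3, a_1 = -1, a_2 = -12, a_3 = -65/6, a_4 = -9/8, a_5 = 187/60.

a_(n+2) = [3 (n+1) a_(n+1) - 7 a_n] / ((n+1)(n+2)); check: a_0 = 3, a_1 = -1, a_2 = -12, a_3 = -65/6, a_4 = -9/8, a_5 = 187/60


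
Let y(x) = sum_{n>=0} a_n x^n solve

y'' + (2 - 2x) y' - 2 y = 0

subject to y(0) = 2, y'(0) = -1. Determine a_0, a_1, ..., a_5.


Ansatz: y(x) = sum_{n>=0} a_n x^n, so y'(x) = sum_{n>=1} n a_n x^(n-1) and y''(x) = sum_{n>=2} n(n-1) a_n x^(n-2).
Substitute into P(x) y'' + Q(x) y' + R(x) y = 0 with P(x) = 1, Q(x) = 2 - 2x, R(x) = -2, and match powers of x.
Initial conditions: a_0 = 2, a_1 = -1.
Setting the coefficient of each power of x to zero and solving order by order (substituting the coefficients already found):
  x^0: 2 a_2 + 2 a_1 - 2 a_0 = 0  ->  2 a_2 = -2 a_1 + 2 a_0 = 6  ->  a_2 = 3
  x^1: 6 a_3 + 4 a_2 - 4 a_1 = 0  ->  6 a_3 = -4 a_2 + 4 a_1 = -16  ->  a_3 = -8/3
  x^2: 12 a_4 + 6 a_3 - 6 a_2 = 0  ->  12 a_4 = -6 a_3 + 6 a_2 = 34  ->  a_4 = 17/6
  x^3: 20 a_5 + 8 a_4 - 8 a_3 = 0  ->  20 a_5 = -8 a_4 + 8 a_3 = -44  ->  a_5 = -11/5
Truncated series: y(x) = 2 - x + 3 x^2 - (8/3) x^3 + (17/6) x^4 - (11/5) x^5 + O(x^6).

a_0 = 2; a_1 = -1; a_2 = 3; a_3 = -8/3; a_4 = 17/6; a_5 = -11/5


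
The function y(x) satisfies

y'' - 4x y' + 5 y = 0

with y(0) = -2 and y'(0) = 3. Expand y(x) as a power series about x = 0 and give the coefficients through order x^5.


Ansatz: y(x) = sum_{n>=0} a_n x^n, so y'(x) = sum_{n>=1} n a_n x^(n-1) and y''(x) = sum_{n>=2} n(n-1) a_n x^(n-2).
Substitute into P(x) y'' + Q(x) y' + R(x) y = 0 with P(x) = 1, Q(x) = -4x, R(x) = 5, and match powers of x.
Initial conditions: a_0 = -2, a_1 = 3.
Setting the coefficient of each power of x to zero and solving order by order (substituting the coefficients already found):
  x^0: 2 a_2 + 5 a_0 = 0  ->  2 a_2 = -5 a_0 = 10  ->  a_2 = 5
  x^1: 6 a_3 + a_1 = 0  ->  6 a_3 = -a_1 = -3  ->  a_3 = -1/2
  x^2: 12 a_4 - 3 a_2 = 0  ->  12 a_4 = 3 a_2 = 15  ->  a_4 = 5/4
  x^3: 20 a_5 - 7 a_3 = 0  ->  20 a_5 = 7 a_3 = -7/2  ->  a_5 = -7/40
Truncated series: y(x) = -2 + 3 x + 5 x^2 - (1/2) x^3 + (5/4) x^4 - (7/40) x^5 + O(x^6).

a_0 = -2; a_1 = 3; a_2 = 5; a_3 = -1/2; a_4 = 5/4; a_5 = -7/40


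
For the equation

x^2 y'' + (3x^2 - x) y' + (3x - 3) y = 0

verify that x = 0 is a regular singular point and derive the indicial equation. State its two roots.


Divide by x^2 to reach normal form y'' + P_1(x) y' + P_2(x) y = 0 with P_1(x) = 3 - 1/x and P_2(x) = 3/x - 3/x^2.
x = 0 is a singular point because the y'-coefficient 3 - 1/x has a pole at x = 0 and the y-coefficient 3/x - 3/x^2 has a pole at x = 0.
It is a regular singular point because x P_1(x) = p(x) = 3x - 1 and x^2 P_2(x) = q(x) = 3x - 3 are polynomials, hence analytic at x = 0.
p(0) = -1,  q(0) = -3.
Indicial equation: r(r-1) + p(0) r + q(0) = 0, i.e. r^2 + (p(0) - 1) r + q(0) = 0, i.e. r^2 - 2 r - 3 = 0.
Discriminant: (-2)^2 - 4(-3) = 16, so r = (2 ± 4)/2.
Solving: r_1 = 3, r_2 = -1.

indicial: r^2 - 2 r - 3 = 0; roots r_1 = 3, r_2 = -1


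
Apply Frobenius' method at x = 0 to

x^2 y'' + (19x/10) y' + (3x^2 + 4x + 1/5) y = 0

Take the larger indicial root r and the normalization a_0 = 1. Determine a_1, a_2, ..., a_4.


Write in Frobenius form y'' + (p(x)/x) y' + (q(x)/x^2) y = 0:
  p(x) = 19/10,  q(x) = 3x^2 + 4x + 1/5.
Indicial equation: r(r-1) + (19/10) r + (1/5) = 0 -> roots r_1 = -2/5, r_2 = -1/2.
Take r = r_1 = -2/5. Let y(x) = x^r sum_{n>=0} a_n x^n with a_0 = 1.
Substitute y = x^r sum a_n x^n and match x^{r+n}. The recurrence is
  D(n) a_n + 4 a_{n-1} + 3 a_{n-2} = 0,  where D(n) = (r+n)(r+n-1) + (19/10)(r+n) + (1/5).
  a_n = [-4 a_{n-1} - 3 a_{n-2}] / D(n).
Since the indicial polynomial factors as (r - r_1)(r - r_2), D(n) = (r_1 + n - r_1)(r_1 + n - r_2) = n(n + 1/10).
Evaluating step by step (a_0 = 1):
  n = 1: D(1) = 1(1 + 1/10) = 11/10; numerator = -4(1) = -4; a_1 = (-4)/(11/10) = -40/11
  n = 2: D(2) = 2(2 + 1/10) = 21/5; numerator = -4(-40/11) - 3(1) = 127/11; a_2 = (127/11)/(21/5) = 635/231
  n = 3: D(3) = 3(3 + 1/10) = 93/10; numerator = -4(635/231) - 3(-40/11) = -20/231; a_3 = (-20/231)/(93/10) = -200/21483
  n = 4: D(4) = 4(4 + 1/10) = 82/5; numerator = -4(-200/21483) - 3(635/231) = -25195/3069; a_4 = (-25195/3069)/(82/5) = -125975/251658

r = -2/5; a_0 = 1; a_1 = -40/11; a_2 = 635/231; a_3 = -200/21483; a_4 = -125975/251658


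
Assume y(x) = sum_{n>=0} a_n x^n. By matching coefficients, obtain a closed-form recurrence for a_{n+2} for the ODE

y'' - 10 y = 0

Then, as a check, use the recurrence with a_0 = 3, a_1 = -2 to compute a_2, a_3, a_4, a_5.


Substitute y = sum_n a_n x^n into y'' + (const) y = 0.
y''(x) = sum_{n>=0} (n+2)(n+1) a_{n+2} x^n.
The ODE becomes sum_n [(n+2)(n+1) a_{n+2} - 10 a_n] x^n = 0.
Setting each coefficient to zero gives the recurrence:
  (n+2)(n+1) a_{n+2} - 10 a_n = 0,
  a_{n+2} = 10 / ((n+1)(n+2)) a_n.

Check with a_0 = 3, a_1 = -2 (apply the recurrence for n = 0, 1, 2, 3): a_0 = 3, a_1 = -2, a_2 = 15, a_3 = -10/3, a_4 = 25/2, a_5 = -5/3.

a_{n+2} = 10/((n+1)(n+2)) * a_n; check: a_0 = 3, a_1 = -2, a_2 = 15, a_3 = -10/3, a_4 = 25/2, a_5 = -5/3


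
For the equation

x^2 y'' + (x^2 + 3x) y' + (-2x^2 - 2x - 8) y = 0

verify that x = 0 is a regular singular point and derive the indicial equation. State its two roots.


Divide by x^2 to reach normal form y'' + P_1(x) y' + P_2(x) y = 0 with P_1(x) = 1 + 3/x and P_2(x) = -2 - 2/x - 8/x^2.
x = 0 is a singular point because the y'-coefficient 1 + 3/x has a pole at x = 0 and the y-coefficient -2 - 2/x - 8/x^2 has a pole at x = 0.
It is a regular singular point because x P_1(x) = p(x) = x + 3 and x^2 P_2(x) = q(x) = -2x^2 - 2x - 8 are polynomials, hence analytic at x = 0.
p(0) = 3,  q(0) = -8.
Indicial equation: r(r-1) + p(0) r + q(0) = 0, i.e. r^2 + (p(0) - 1) r + q(0) = 0, i.e. r^2 + 2 r - 8 = 0.
Discriminant: (2)^2 - 4(-8) = 36, so r = (-2 ± 6)/2.
Solving: r_1 = 2, r_2 = -4.

indicial: r^2 + 2 r - 8 = 0; roots r_1 = 2, r_2 = -4


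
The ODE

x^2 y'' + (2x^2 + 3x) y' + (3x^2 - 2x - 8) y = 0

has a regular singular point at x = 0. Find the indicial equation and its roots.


Divide by x^2 to reach normal form y'' + P_1(x) y' + P_2(x) y = 0 with P_1(x) = 2 + 3/x and P_2(x) = 3 - 2/x - 8/x^2.
x = 0 is a singular point because the y'-coefficient 2 + 3/x has a pole at x = 0 and the y-coefficient 3 - 2/x - 8/x^2 has a pole at x = 0.
It is a regular singular point because x P_1(x) = p(x) = 2x + 3 and x^2 P_2(x) = q(x) = 3x^2 - 2x - 8 are polynomials, hence analytic at x = 0.
p(0) = 3,  q(0) = -8.
Indicial equation: r(r-1) + p(0) r + q(0) = 0, i.e. r^2 + (p(0) - 1) r + q(0) = 0, i.e. r^2 + 2 r - 8 = 0.
Discriminant: (2)^2 - 4(-8) = 36, so r = (-2 ± 6)/2.
Solving: r_1 = 2, r_2 = -4.

indicial: r^2 + 2 r - 8 = 0; roots r_1 = 2, r_2 = -4


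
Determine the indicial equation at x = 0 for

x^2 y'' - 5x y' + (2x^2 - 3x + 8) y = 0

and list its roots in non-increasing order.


Divide by x^2 to reach normal form y'' + P_1(x) y' + P_2(x) y = 0 with P_1(x) = -5/x and P_2(x) = 2 - 3/x + 8/x^2.
x = 0 is a singular point because the y'-coefficient -5/x has a pole at x = 0 and the y-coefficient 2 - 3/x + 8/x^2 has a pole at x = 0.
It is a regular singular point because x P_1(x) = p(x) = -5 and x^2 P_2(x) = q(x) = 2x^2 - 3x + 8 are polynomials, hence analytic at x = 0.
p(0) = -5,  q(0) = 8.
Indicial equation: r(r-1) + p(0) r + q(0) = 0, i.e. r^2 + (p(0) - 1) r + q(0) = 0, i.e. r^2 - 6 r + 8 = 0.
Discriminant: (-6)^2 - 4(8) = 4, so r = (6 ± 2)/2.
Solving: r_1 = 4, r_2 = 2.

indicial: r^2 - 6 r + 8 = 0; roots r_1 = 4, r_2 = 2


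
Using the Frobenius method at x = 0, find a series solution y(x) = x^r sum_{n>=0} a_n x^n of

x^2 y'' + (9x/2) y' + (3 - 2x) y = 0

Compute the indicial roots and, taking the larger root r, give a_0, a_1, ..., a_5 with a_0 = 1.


Write in Frobenius form y'' + (p(x)/x) y' + (q(x)/x^2) y = 0:
  p(x) = 9/2,  q(x) = 3 - 2x.
Indicial equation: r(r-1) + (9/2) r + (3) = 0 -> roots r_1 = -3/2, r_2 = -2.
Take r = r_1 = -3/2. Let y(x) = x^r sum_{n>=0} a_n x^n with a_0 = 1.
Substitute y = x^r sum a_n x^n and match x^{r+n}. The recurrence is
  D(n) a_n - 2 a_{n-1} = 0,  where D(n) = (r+n)(r+n-1) + (9/2)(r+n) + (3).
  a_n = 2 / D(n) * a_{n-1}.
Since the indicial polynomial factors as (r - r_1)(r - r_2), D(n) = (r_1 + n - r_1)(r_1 + n - r_2) = n(n + 1/2).
Evaluating step by step (a_0 = 1):
  n = 1: D(1) = 1(1 + 1/2) = 3/2; numerator = 2(1) = 2; a_1 = (2)/(3/2) = 4/3
  n = 2: D(2) = 2(2 + 1/2) = 5; numerator = 2(4/3) = 8/3; a_2 = (8/3)/(5) = 8/15
  n = 3: D(3) = 3(3 + 1/2) = 21/2; numerator = 2(8/15) = 16/15; a_3 = (16/15)/(21/2) = 32/315
  n = 4: D(4) = 4(4 + 1/2) = 18; numerator = 2(32/315) = 64/315; a_4 = (64/315)/(18) = 32/2835
  n = 5: D(5) = 5(5 + 1/2) = 55/2; numerator = 2(32/2835) = 64/2835; a_5 = (64/2835)/(55/2) = 128/155925

r = -3/2; a_0 = 1; a_1 = 4/3; a_2 = 8/15; a_3 = 32/315; a_4 = 32/2835; a_5 = 128/155925


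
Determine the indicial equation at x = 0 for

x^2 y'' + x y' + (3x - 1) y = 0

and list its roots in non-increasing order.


Divide by x^2 to reach normal form y'' + P_1(x) y' + P_2(x) y = 0 with P_1(x) = 1/x and P_2(x) = 3/x - 1/x^2.
x = 0 is a singular point because the y'-coefficient 1/x has a pole at x = 0 and the y-coefficient 3/x - 1/x^2 has a pole at x = 0.
It is a regular singular point because x P_1(x) = p(x) = 1 and x^2 P_2(x) = q(x) = 3x - 1 are polynomials, hence analytic at x = 0.
p(0) = 1,  q(0) = -1.
Indicial equation: r(r-1) + p(0) r + q(0) = 0, i.e. r^2 + (p(0) - 1) r + q(0) = 0, i.e. r^2 - 1 = 0.
Discriminant: (0)^2 - 4(-1) = 4, so r = (0 ± 2)/2.
Solving: r_1 = 1, r_2 = -1.

indicial: r^2 - 1 = 0; roots r_1 = 1, r_2 = -1


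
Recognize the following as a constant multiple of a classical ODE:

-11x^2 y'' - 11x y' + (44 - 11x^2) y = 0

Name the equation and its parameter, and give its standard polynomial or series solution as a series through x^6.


All three coefficients share the factor -11; dividing through by -11 gives  x^2 y'' + x y' + (x^2 - 4) y = 0.
This matches the Bessel equation x^2 y'' + x y' + (x^2 - nu^2) y = 0 with nu^2 = 4, so nu = 2; the solution bounded at x = 0 is J_2(x).
Frobenius at x = 0: indicial roots ±nu; for r = nu the recurrence k(k + 2nu) c_k = -c_{k-2} gives the standard series J_nu(x) = sum_{k>=0} (-1)^k / (k! (k+nu)!) (x/2)^(2k+nu). Evaluate the first 3 terms:
  k = 0: (-1)^0 / (0! * 2! * 2^2) x^2 = 1/(1*2*4) x^2 = (1/8) x^2
  k = 1: (-1)^1 / (1! * 3! * 2^4) x^4 = -1/(1*6*16) x^4 = (-1/96) x^4
  k = 2: (-1)^2 / (2! * 4! * 2^6) x^6 = 1/(2*24*64) x^6 = (1/3072) x^6
Hence J_2(x) = x^6/3072 - x^4/96 + x^2/8 + ....

J_2(x); series = x^6/3072 - x^4/96 + x^2/8


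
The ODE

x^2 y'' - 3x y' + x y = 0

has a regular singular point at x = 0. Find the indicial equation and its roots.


Divide by x^2 to reach normal form y'' + P_1(x) y' + P_2(x) y = 0 with P_1(x) = -3/x and P_2(x) = 1/x.
x = 0 is a singular point because the y'-coefficient -3/x has a pole at x = 0 and the y-coefficient 1/x has a pole at x = 0.
It is a regular singular point because x P_1(x) = p(x) = -3 and x^2 P_2(x) = q(x) = x are polynomials, hence analytic at x = 0.
p(0) = -3,  q(0) = 0.
Indicial equation: r(r-1) + p(0) r + q(0) = 0, i.e. r^2 + (p(0) - 1) r + q(0) = 0, i.e. r^2 - 4 r = 0.
Discriminant: (-4)^2 - 4(0) = 16, so r = (4 ± 4)/2.
Solving: r_1 = 4, r_2 = 0.

indicial: r^2 - 4 r = 0; roots r_1 = 4, r_2 = 0


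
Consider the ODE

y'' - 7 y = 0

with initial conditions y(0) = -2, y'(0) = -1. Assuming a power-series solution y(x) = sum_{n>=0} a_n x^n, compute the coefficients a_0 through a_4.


Ansatz: y(x) = sum_{n>=0} a_n x^n, so y'(x) = sum_{n>=1} n a_n x^(n-1) and y''(x) = sum_{n>=2} n(n-1) a_n x^(n-2).
Substitute into P(x) y'' + Q(x) y' + R(x) y = 0 with P(x) = 1, Q(x) = 0, R(x) = -7, and match powers of x.
Initial conditions: a_0 = -2, a_1 = -1.
Setting the coefficient of each power of x to zero and solving order by order (substituting the coefficients already found):
  x^0: 2 a_2 - 7 a_0 = 0  ->  2 a_2 = 7 a_0 = -14  ->  a_2 = -7
  x^1: 6 a_3 - 7 a_1 = 0  ->  6 a_3 = 7 a_1 = -7  ->  a_3 = -7/6
  x^2: 12 a_4 - 7 a_2 = 0  ->  12 a_4 = 7 a_2 = -49  ->  a_4 = -49/12
Truncated series: y(x) = -2 - x - 7 x^2 - (7/6) x^3 - (49/12) x^4 + O(x^5).

a_0 = -2; a_1 = -1; a_2 = -7; a_3 = -7/6; a_4 = -49/12


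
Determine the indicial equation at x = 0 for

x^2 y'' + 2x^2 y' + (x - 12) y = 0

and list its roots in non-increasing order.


Divide by x^2 to reach normal form y'' + P_1(x) y' + P_2(x) y = 0 with P_1(x) = 2 and P_2(x) = 1/x - 12/x^2.
x = 0 is a singular point because the y-coefficient 1/x - 12/x^2 has a pole at x = 0.
It is a regular singular point because x P_1(x) = p(x) = 2x and x^2 P_2(x) = q(x) = x - 12 are polynomials, hence analytic at x = 0.
p(0) = 0,  q(0) = -12.
Indicial equation: r(r-1) + p(0) r + q(0) = 0, i.e. r^2 + (p(0) - 1) r + q(0) = 0, i.e. r^2 - 1 r - 12 = 0.
Discriminant: (-1)^2 - 4(-12) = 49, so r = (1 ± 7)/2.
Solving: r_1 = 4, r_2 = -3.

indicial: r^2 - 1 r - 12 = 0; roots r_1 = 4, r_2 = -3


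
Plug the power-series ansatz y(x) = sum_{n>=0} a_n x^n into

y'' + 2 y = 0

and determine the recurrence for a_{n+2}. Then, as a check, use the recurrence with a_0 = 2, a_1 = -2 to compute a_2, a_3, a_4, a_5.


Substitute y = sum_n a_n x^n into y'' + (const) y = 0.
y''(x) = sum_{n>=0} (n+2)(n+1) a_{n+2} x^n.
The ODE becomes sum_n [(n+2)(n+1) a_{n+2} + 2 a_n] x^n = 0.
Setting each coefficient to zero gives the recurrence:
  (n+2)(n+1) a_{n+2} + 2 a_n = 0,
  a_{n+2} = -2 / ((n+1)(n+2)) a_n.

Check with a_0 = 2, a_1 = -2 (apply the recurrence for n = 0, 1, 2, 3): a_0 = 2, a_1 = -2, a_2 = -2, a_3 = 2/3, a_4 = 1/3, a_5 = -1/15.

a_{n+2} = -2/((n+1)(n+2)) * a_n; check: a_0 = 2, a_1 = -2, a_2 = -2, a_3 = 2/3, a_4 = 1/3, a_5 = -1/15


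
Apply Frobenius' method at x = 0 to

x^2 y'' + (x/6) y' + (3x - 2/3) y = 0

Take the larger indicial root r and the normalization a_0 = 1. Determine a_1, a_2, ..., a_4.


Write in Frobenius form y'' + (p(x)/x) y' + (q(x)/x^2) y = 0:
  p(x) = 1/6,  q(x) = 3x - 2/3.
Indicial equation: r(r-1) + (1/6) r + (-2/3) = 0 -> roots r_1 = 4/3, r_2 = -1/2.
Take r = r_1 = 4/3. Let y(x) = x^r sum_{n>=0} a_n x^n with a_0 = 1.
Substitute y = x^r sum a_n x^n and match x^{r+n}. The recurrence is
  D(n) a_n + 3 a_{n-1} = 0,  where D(n) = (r+n)(r+n-1) + (1/6)(r+n) + (-2/3).
  a_n = -3 / D(n) * a_{n-1}.
Since the indicial polynomial factors as (r - r_1)(r - r_2), D(n) = (r_1 + n - r_1)(r_1 + n - r_2) = n(n + 11/6).
Evaluating step by step (a_0 = 1):
  n = 1: D(1) = 1(1 + 11/6) = 17/6; numerator = -3(1) = -3; a_1 = (-3)/(17/6) = -18/17
  n = 2: D(2) = 2(2 + 11/6) = 23/3; numerator = -3(-18/17) = 54/17; a_2 = (54/17)/(23/3) = 162/391
  n = 3: D(3) = 3(3 + 11/6) = 29/2; numerator = -3(162/391) = -486/391; a_3 = (-486/391)/(29/2) = -972/11339
  n = 4: D(4) = 4(4 + 11/6) = 70/3; numerator = -3(-972/11339) = 2916/11339; a_4 = (2916/11339)/(70/3) = 4374/396865

r = 4/3; a_0 = 1; a_1 = -18/17; a_2 = 162/391; a_3 = -972/11339; a_4 = 4374/396865


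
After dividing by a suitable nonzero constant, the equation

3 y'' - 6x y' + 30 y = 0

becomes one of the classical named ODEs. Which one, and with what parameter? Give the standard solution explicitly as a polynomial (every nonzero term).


All three coefficients share the factor 3; dividing through by 3 gives  y'' - 2x y' + 10 y = 0.
This matches the Hermite equation y'' - 2x y' + 2n y = 0 with 2n = 10, so n = 5; the polynomial solution is H_5(x).
With y = sum_k a_k x^k, matching x^k gives (k+2)(k+1) a_{k+2} = 2(k - n) a_k = 2(k - 5) a_k. The right side vanishes at k = 5, so the series with the parity of 5 terminates at degree 5.
Standard normalization: leading coefficient of H_n is 2^n, so a_5 = 2^5 = 32. Work downward with a_k = (k+1)(k+2) a_{k+2} / (2(k - n)):
  a_3 = (4)(5)(32) / (2(3 - 5)) = 640/(-4) = -160
  a_1 = (2)(3)(-160) / (2(1 - 5)) = -960/(-8) = 120
Hence H_5(x) = 32 x^5 - 160 x^3 + 120 x.

H_5(x); series = 32 x^5 - 160 x^3 + 120 x


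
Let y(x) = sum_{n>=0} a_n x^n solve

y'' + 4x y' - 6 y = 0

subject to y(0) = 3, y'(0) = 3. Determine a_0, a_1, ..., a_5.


Ansatz: y(x) = sum_{n>=0} a_n x^n, so y'(x) = sum_{n>=1} n a_n x^(n-1) and y''(x) = sum_{n>=2} n(n-1) a_n x^(n-2).
Substitute into P(x) y'' + Q(x) y' + R(x) y = 0 with P(x) = 1, Q(x) = 4x, R(x) = -6, and match powers of x.
Initial conditions: a_0 = 3, a_1 = 3.
Setting the coefficient of each power of x to zero and solving order by order (substituting the coefficients already found):
  x^0: 2 a_2 - 6 a_0 = 0  ->  2 a_2 = 6 a_0 = 18  ->  a_2 = 9
  x^1: 6 a_3 - 2 a_1 = 0  ->  6 a_3 = 2 a_1 = 6  ->  a_3 = 1
  x^2: 12 a_4 + 2 a_2 = 0  ->  12 a_4 = -2 a_2 = -18  ->  a_4 = -3/2
  x^3: 20 a_5 + 6 a_3 = 0  ->  20 a_5 = -6 a_3 = -6  ->  a_5 = -3/10
Truncated series: y(x) = 3 + 3 x + 9 x^2 + x^3 - (3/2) x^4 - (3/10) x^5 + O(x^6).

a_0 = 3; a_1 = 3; a_2 = 9; a_3 = 1; a_4 = -3/2; a_5 = -3/10


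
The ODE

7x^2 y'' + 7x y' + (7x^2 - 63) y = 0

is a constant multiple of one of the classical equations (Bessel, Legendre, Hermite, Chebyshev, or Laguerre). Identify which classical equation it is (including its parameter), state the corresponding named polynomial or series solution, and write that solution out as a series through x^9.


All three coefficients share the factor 7; dividing through by 7 gives  x^2 y'' + x y' + (x^2 - 9) y = 0.
This matches the Bessel equation x^2 y'' + x y' + (x^2 - nu^2) y = 0 with nu^2 = 9, so nu = 3; the solution bounded at x = 0 is J_3(x).
Frobenius at x = 0: indicial roots ±nu; for r = nu the recurrence k(k + 2nu) c_k = -c_{k-2} gives the standard series J_nu(x) = sum_{k>=0} (-1)^k / (k! (k+nu)!) (x/2)^(2k+nu). Evaluate the first 4 terms:
  k = 0: (-1)^0 / (0! * 3! * 2^3) x^3 = 1/(1*6*8) x^3 = (1/48) x^3
  k = 1: (-1)^1 / (1! * 4! * 2^5) x^5 = -1/(1*24*32) x^5 = (-1/768) x^5
  k = 2: (-1)^2 / (2! * 5! * 2^7) x^7 = 1/(2*120*128) x^7 = (1/30720) x^7
  k = 3: (-1)^3 / (3! * 6! * 2^9) x^9 = -1/(6*720*512) x^9 = (-1/2211840) x^9
Hence J_3(x) = -x^9/2211840 + x^7/30720 - x^5/768 + x^3/48 + ....

J_3(x); series = -x^9/2211840 + x^7/30720 - x^5/768 + x^3/48


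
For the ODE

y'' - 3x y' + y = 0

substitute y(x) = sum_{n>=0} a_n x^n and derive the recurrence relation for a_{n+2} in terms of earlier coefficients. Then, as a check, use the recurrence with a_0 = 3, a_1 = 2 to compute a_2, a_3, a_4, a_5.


Substitute y = sum_n a_n x^n.
y''(x) has coefficient (n+2)(n+1) a_{n+2} at x^n;
-3 x y'(x) has coefficient -3 n a_n at x^n (shift);
y(x) has coefficient 1 a_n at x^n.
Matching x^n: (n+2)(n+1) a_{n+2} + (-3n + 1) a_n = 0.
Thus a_{n+2} = (3n - 1) / ((n+1)(n+2)) * a_n.

Check with a_0 = 3, a_1 = 2 (apply the recurrence for n = 0, 1, 2, 3): a_0 = 3, a_1 = 2, a_2 = -3/2, a_3 = 2/3, a_4 = -5/8, a_5 = 4/15.

a_(n+2) = (3n - 1) / ((n+1)(n+2)) * a_n; check: a_0 = 3, a_1 = 2, a_2 = -3/2, a_3 = 2/3, a_4 = -5/8, a_5 = 4/15


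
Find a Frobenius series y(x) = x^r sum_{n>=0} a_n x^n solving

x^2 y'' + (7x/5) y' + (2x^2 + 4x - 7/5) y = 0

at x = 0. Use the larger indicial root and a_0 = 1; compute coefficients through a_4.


Write in Frobenius form y'' + (p(x)/x) y' + (q(x)/x^2) y = 0:
  p(x) = 7/5,  q(x) = 2x^2 + 4x - 7/5.
Indicial equation: r(r-1) + (7/5) r + (-7/5) = 0 -> roots r_1 = 1, r_2 = -7/5.
Take r = r_1 = 1. Let y(x) = x^r sum_{n>=0} a_n x^n with a_0 = 1.
Substitute y = x^r sum a_n x^n and match x^{r+n}. The recurrence is
  D(n) a_n + 4 a_{n-1} + 2 a_{n-2} = 0,  where D(n) = (r+n)(r+n-1) + (7/5)(r+n) + (-7/5).
  a_n = [-4 a_{n-1} - 2 a_{n-2}] / D(n).
Since the indicial polynomial factors as (r - r_1)(r - r_2), D(n) = (r_1 + n - r_1)(r_1 + n - r_2) = n(n + 12/5).
Evaluating step by step (a_0 = 1):
  n = 1: D(1) = 1(1 + 12/5) = 17/5; numerator = -4(1) = -4; a_1 = (-4)/(17/5) = -20/17
  n = 2: D(2) = 2(2 + 12/5) = 44/5; numerator = -4(-20/17) - 2(1) = 46/17; a_2 = (46/17)/(44/5) = 115/374
  n = 3: D(3) = 3(3 + 12/5) = 81/5; numerator = -4(115/374) - 2(-20/17) = 210/187; a_3 = (210/187)/(81/5) = 350/5049
  n = 4: D(4) = 4(4 + 12/5) = 128/5; numerator = -4(350/5049) - 2(115/374) = -265/297; a_4 = (-265/297)/(128/5) = -1325/38016

r = 1; a_0 = 1; a_1 = -20/17; a_2 = 115/374; a_3 = 350/5049; a_4 = -1325/38016


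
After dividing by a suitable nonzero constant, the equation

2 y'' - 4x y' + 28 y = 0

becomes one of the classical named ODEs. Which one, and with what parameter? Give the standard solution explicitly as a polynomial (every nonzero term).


All three coefficients share the factor 2; dividing through by 2 gives  y'' - 2x y' + 14 y = 0.
This matches the Hermite equation y'' - 2x y' + 2n y = 0 with 2n = 14, so n = 7; the polynomial solution is H_7(x).
With y = sum_k a_k x^k, matching x^k gives (k+2)(k+1) a_{k+2} = 2(k - n) a_k = 2(k - 7) a_k. The right side vanishes at k = 7, so the series with the parity of 7 terminates at degree 7.
Standard normalization: leading coefficient of H_n is 2^n, so a_7 = 2^7 = 128. Work downward with a_k = (k+1)(k+2) a_{k+2} / (2(k - n)):
  a_5 = (6)(7)(128) / (2(5 - 7)) = 5376/(-4) = -1344
  a_3 = (4)(5)(-1344) / (2(3 - 7)) = -26880/(-8) = 3360
  a_1 = (2)(3)(3360) / (2(1 - 7)) = 20160/(-12) = -1680
Hence H_7(x) = 128 x^7 - 1344 x^5 + 3360 x^3 - 1680 x.

H_7(x); series = 128 x^7 - 1344 x^5 + 3360 x^3 - 1680 x


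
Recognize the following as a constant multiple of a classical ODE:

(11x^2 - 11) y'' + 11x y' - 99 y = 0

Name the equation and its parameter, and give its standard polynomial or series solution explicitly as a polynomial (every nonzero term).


All three coefficients share the factor -11; dividing through by -11 gives  (1 - x^2) y'' - x y' + 9 y = 0.
This matches the Chebyshev equation (1 - x^2) y'' - x y' + n^2 y = 0 (note the -x y' term, not -2x y') with n^2 = 9, so n = 3; the polynomial solution is T_3(x).
With y = sum_k a_k x^k, matching x^k gives (k+2)(k+1) a_{k+2} = (k^2 - n^2) a_k = (k - 3)(k + 3) a_k. The right side vanishes at k = 3, so the series with the parity of 3 terminates at degree 3.
Standard normalization: leading coefficient of T_n is 2^(n-1), so a_3 = 2^2 = 4. Work downward with a_k = (k+1)(k+2) a_{k+2} / ((k - 3)(k + 3)):
  a_1 = (2)(3)(4) / ((1 - 3)(1 + 3)) = 24/(-8) = -3
Hence T_3(x) = 4 x^3 - 3 x.

T_3(x); series = 4 x^3 - 3 x


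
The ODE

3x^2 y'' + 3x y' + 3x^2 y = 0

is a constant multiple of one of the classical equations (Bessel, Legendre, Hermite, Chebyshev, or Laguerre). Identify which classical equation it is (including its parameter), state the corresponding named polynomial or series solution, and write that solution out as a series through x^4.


All three coefficients share the factor 3; dividing through by 3 gives  x^2 y'' + x y' + x^2 y = 0.
This matches the Bessel equation x^2 y'' + x y' + (x^2 - nu^2) y = 0 with nu^2 = 0, so nu = 0; the solution bounded at x = 0 is J_0(x).
Frobenius at x = 0: indicial roots ±nu; for r = nu the recurrence k(k + 2nu) c_k = -c_{k-2} gives the standard series J_nu(x) = sum_{k>=0} (-1)^k / (k! (k+nu)!) (x/2)^(2k+nu). Evaluate the first 3 terms:
  k = 0: (-1)^0 / (0! * 0! * 2^0) x^0 = 1/(1*1*1) x^0 = (1) x^0
  k = 1: (-1)^1 / (1! * 1! * 2^2) x^2 = -1/(1*1*4) x^2 = (-1/4) x^2
  k = 2: (-1)^2 / (2! * 2! * 2^4) x^4 = 1/(2*2*16) x^4 = (1/64) x^4
Hence J_0(x) = x^4/64 - x^2/4 + 1 + ....

J_0(x); series = x^4/64 - x^2/4 + 1


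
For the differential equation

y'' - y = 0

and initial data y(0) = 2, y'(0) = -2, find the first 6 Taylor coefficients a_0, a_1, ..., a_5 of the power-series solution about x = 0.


Ansatz: y(x) = sum_{n>=0} a_n x^n, so y'(x) = sum_{n>=1} n a_n x^(n-1) and y''(x) = sum_{n>=2} n(n-1) a_n x^(n-2).
Substitute into P(x) y'' + Q(x) y' + R(x) y = 0 with P(x) = 1, Q(x) = 0, R(x) = -1, and match powers of x.
Initial conditions: a_0 = 2, a_1 = -2.
Setting the coefficient of each power of x to zero and solving order by order (substituting the coefficients already found):
  x^0: 2 a_2 - a_0 = 0  ->  2 a_2 = a_0 = 2  ->  a_2 = 1
  x^1: 6 a_3 - a_1 = 0  ->  6 a_3 = a_1 = -2  ->  a_3 = -1/3
  x^2: 12 a_4 - a_2 = 0  ->  12 a_4 = a_2 = 1  ->  a_4 = 1/12
  x^3: 20 a_5 - a_3 = 0  ->  20 a_5 = a_3 = -1/3  ->  a_5 = -1/60
Truncated series: y(x) = 2 - 2 x + x^2 - (1/3) x^3 + (1/12) x^4 - (1/60) x^5 + O(x^6).

a_0 = 2; a_1 = -2; a_2 = 1; a_3 = -1/3; a_4 = 1/12; a_5 = -1/60


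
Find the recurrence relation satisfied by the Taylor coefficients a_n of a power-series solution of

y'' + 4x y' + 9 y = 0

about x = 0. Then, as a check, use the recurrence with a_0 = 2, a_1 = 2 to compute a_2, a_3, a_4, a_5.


Substitute y = sum_n a_n x^n.
y''(x) has coefficient (n+2)(n+1) a_{n+2} at x^n;
4 x y'(x) has coefficient 4 n a_n at x^n (shift);
9 y(x) has coefficient 9 a_n at x^n.
Matching x^n: (n+2)(n+1) a_{n+2} + (4n + 9) a_n = 0.
Thus a_{n+2} = (-4n - 9) / ((n+1)(n+2)) * a_n.

Check with a_0 = 2, a_1 = 2 (apply the recurrence for n = 0, 1, 2, 3): a_0 = 2, a_1 = 2, a_2 = -9, a_3 = -13/3, a_4 = 51/4, a_5 = 91/20.

a_(n+2) = (-4n - 9) / ((n+1)(n+2)) * a_n; check: a_0 = 2, a_1 = 2, a_2 = -9, a_3 = -13/3, a_4 = 51/4, a_5 = 91/20


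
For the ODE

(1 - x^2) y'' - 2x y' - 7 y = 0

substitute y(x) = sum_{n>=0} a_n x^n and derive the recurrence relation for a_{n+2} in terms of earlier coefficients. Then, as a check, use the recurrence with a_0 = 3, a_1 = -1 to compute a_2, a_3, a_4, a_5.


Substitute y = sum_n a_n x^n.
(1 - 1 x^2) y'' contributes (n+2)(n+1) a_{n+2} - n(n-1) a_n at x^n.
-2 x y'(x) contributes -2 n a_n at x^n.
-7 y(x) contributes -7 a_n at x^n.
Matching x^n: (n+2)(n+1) a_{n+2} + (-n(n-1) - 2 n - 7) a_n = 0.
Thus a_{n+2} = (n(n-1) + 2 n + 7) / ((n+1)(n+2)) * a_n.

Check with a_0 = 3, a_1 = -1 (apply the recurrence for n = 0, 1, 2, 3): a_0 = 3, a_1 = -1, a_2 = 21/2, a_3 = -3/2, a_4 = 91/8, a_5 = -57/40.

a_(n+2) = (n(n-1) + 2 n + 7) / ((n+1)(n+2)) * a_n; check: a_0 = 3, a_1 = -1, a_2 = 21/2, a_3 = -3/2, a_4 = 91/8, a_5 = -57/40


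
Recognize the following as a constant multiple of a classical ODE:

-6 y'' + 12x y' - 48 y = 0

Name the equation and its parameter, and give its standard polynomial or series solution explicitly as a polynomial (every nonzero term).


All three coefficients share the factor -6; dividing through by -6 gives  y'' - 2x y' + 8 y = 0.
This matches the Hermite equation y'' - 2x y' + 2n y = 0 with 2n = 8, so n = 4; the polynomial solution is H_4(x).
With y = sum_k a_k x^k, matching x^k gives (k+2)(k+1) a_{k+2} = 2(k - n) a_k = 2(k - 4) a_k. The right side vanishes at k = 4, so the series with the parity of 4 terminates at degree 4.
Standard normalization: leading coefficient of H_n is 2^n, so a_4 = 2^4 = 16. Work downward with a_k = (k+1)(k+2) a_{k+2} / (2(k - n)):
  a_2 = (3)(4)(16) / (2(2 - 4)) = 192/(-4) = -48
  a_0 = (1)(2)(-48) / (2(0 - 4)) = -96/(-8) = 12
Hence H_4(x) = 16 x^4 - 48 x^2 + 12.

H_4(x); series = 16 x^4 - 48 x^2 + 12


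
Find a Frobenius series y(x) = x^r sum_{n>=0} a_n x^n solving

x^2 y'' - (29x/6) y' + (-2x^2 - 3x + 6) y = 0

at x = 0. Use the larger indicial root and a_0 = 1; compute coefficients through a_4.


Write in Frobenius form y'' + (p(x)/x) y' + (q(x)/x^2) y = 0:
  p(x) = -29/6,  q(x) = -2x^2 - 3x + 6.
Indicial equation: r(r-1) + (-29/6) r + (6) = 0 -> roots r_1 = 9/2, r_2 = 4/3.
Take r = r_1 = 9/2. Let y(x) = x^r sum_{n>=0} a_n x^n with a_0 = 1.
Substitute y = x^r sum a_n x^n and match x^{r+n}. The recurrence is
  D(n) a_n - 3 a_{n-1} - 2 a_{n-2} = 0,  where D(n) = (r+n)(r+n-1) + (-29/6)(r+n) + (6).
  a_n = [3 a_{n-1} + 2 a_{n-2}] / D(n).
Since the indicial polynomial factors as (r - r_1)(r - r_2), D(n) = (r_1 + n - r_1)(r_1 + n - r_2) = n(n + 19/6).
Evaluating step by step (a_0 = 1):
  n = 1: D(1) = 1(1 + 19/6) = 25/6; numerator = 3(1) = 3; a_1 = (3)/(25/6) = 18/25
  n = 2: D(2) = 2(2 + 19/6) = 31/3; numerator = 3(18/25) + 2(1) = 104/25; a_2 = (104/25)/(31/3) = 312/775
  n = 3: D(3) = 3(3 + 19/6) = 37/2; numerator = 3(312/775) + 2(18/25) = 2052/775; a_3 = (2052/775)/(37/2) = 4104/28675
  n = 4: D(4) = 4(4 + 19/6) = 86/3; numerator = 3(4104/28675) + 2(312/775) = 1416/1147; a_4 = (1416/1147)/(86/3) = 2124/49321

r = 9/2; a_0 = 1; a_1 = 18/25; a_2 = 312/775; a_3 = 4104/28675; a_4 = 2124/49321


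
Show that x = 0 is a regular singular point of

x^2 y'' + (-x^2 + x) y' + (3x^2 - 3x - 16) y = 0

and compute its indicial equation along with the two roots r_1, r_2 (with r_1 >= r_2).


Divide by x^2 to reach normal form y'' + P_1(x) y' + P_2(x) y = 0 with P_1(x) = -1 + 1/x and P_2(x) = 3 - 3/x - 16/x^2.
x = 0 is a singular point because the y'-coefficient -1 + 1/x has a pole at x = 0 and the y-coefficient 3 - 3/x - 16/x^2 has a pole at x = 0.
It is a regular singular point because x P_1(x) = p(x) = 1 - x and x^2 P_2(x) = q(x) = 3x^2 - 3x - 16 are polynomials, hence analytic at x = 0.
p(0) = 1,  q(0) = -16.
Indicial equation: r(r-1) + p(0) r + q(0) = 0, i.e. r^2 + (p(0) - 1) r + q(0) = 0, i.e. r^2 - 16 = 0.
Discriminant: (0)^2 - 4(-16) = 64, so r = (0 ± 8)/2.
Solving: r_1 = 4, r_2 = -4.

indicial: r^2 - 16 = 0; roots r_1 = 4, r_2 = -4


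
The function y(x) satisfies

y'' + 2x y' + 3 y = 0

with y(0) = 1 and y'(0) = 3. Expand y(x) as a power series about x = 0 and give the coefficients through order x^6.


Ansatz: y(x) = sum_{n>=0} a_n x^n, so y'(x) = sum_{n>=1} n a_n x^(n-1) and y''(x) = sum_{n>=2} n(n-1) a_n x^(n-2).
Substitute into P(x) y'' + Q(x) y' + R(x) y = 0 with P(x) = 1, Q(x) = 2x, R(x) = 3, and match powers of x.
Initial conditions: a_0 = 1, a_1 = 3.
Setting the coefficient of each power of x to zero and solving order by order (substituting the coefficients already found):
  x^0: 2 a_2 + 3 a_0 = 0  ->  2 a_2 = -3 a_0 = -3  ->  a_2 = -3/2
  x^1: 6 a_3 + 5 a_1 = 0  ->  6 a_3 = -5 a_1 = -15  ->  a_3 = -5/2
  x^2: 12 a_4 + 7 a_2 = 0  ->  12 a_4 = -7 a_2 = 21/2  ->  a_4 = 7/8
  x^3: 20 a_5 + 9 a_3 = 0  ->  20 a_5 = -9 a_3 = 45/2  ->  a_5 = 9/8
  x^4: 30 a_6 + 11 a_4 = 0  ->  30 a_6 = -11 a_4 = -77/8  ->  a_6 = -77/240
Truncated series: y(x) = 1 + 3 x - (3/2) x^2 - (5/2) x^3 + (7/8) x^4 + (9/8) x^5 - (77/240) x^6 + O(x^7).

a_0 = 1; a_1 = 3; a_2 = -3/2; a_3 = -5/2; a_4 = 7/8; a_5 = 9/8; a_6 = -77/240


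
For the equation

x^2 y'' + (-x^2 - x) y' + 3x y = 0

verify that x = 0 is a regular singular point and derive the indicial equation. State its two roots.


Divide by x^2 to reach normal form y'' + P_1(x) y' + P_2(x) y = 0 with P_1(x) = -1 - 1/x and P_2(x) = 3/x.
x = 0 is a singular point because the y'-coefficient -1 - 1/x has a pole at x = 0 and the y-coefficient 3/x has a pole at x = 0.
It is a regular singular point because x P_1(x) = p(x) = -x - 1 and x^2 P_2(x) = q(x) = 3x are polynomials, hence analytic at x = 0.
p(0) = -1,  q(0) = 0.
Indicial equation: r(r-1) + p(0) r + q(0) = 0, i.e. r^2 + (p(0) - 1) r + q(0) = 0, i.e. r^2 - 2 r = 0.
Discriminant: (-2)^2 - 4(0) = 4, so r = (2 ± 2)/2.
Solving: r_1 = 2, r_2 = 0.

indicial: r^2 - 2 r = 0; roots r_1 = 2, r_2 = 0


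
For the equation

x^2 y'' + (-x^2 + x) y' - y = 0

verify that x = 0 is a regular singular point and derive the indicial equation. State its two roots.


Divide by x^2 to reach normal form y'' + P_1(x) y' + P_2(x) y = 0 with P_1(x) = -1 + 1/x and P_2(x) = -1/x^2.
x = 0 is a singular point because the y'-coefficient -1 + 1/x has a pole at x = 0 and the y-coefficient -1/x^2 has a pole at x = 0.
It is a regular singular point because x P_1(x) = p(x) = 1 - x and x^2 P_2(x) = q(x) = -1 are polynomials, hence analytic at x = 0.
p(0) = 1,  q(0) = -1.
Indicial equation: r(r-1) + p(0) r + q(0) = 0, i.e. r^2 + (p(0) - 1) r + q(0) = 0, i.e. r^2 - 1 = 0.
Discriminant: (0)^2 - 4(-1) = 4, so r = (0 ± 2)/2.
Solving: r_1 = 1, r_2 = -1.

indicial: r^2 - 1 = 0; roots r_1 = 1, r_2 = -1


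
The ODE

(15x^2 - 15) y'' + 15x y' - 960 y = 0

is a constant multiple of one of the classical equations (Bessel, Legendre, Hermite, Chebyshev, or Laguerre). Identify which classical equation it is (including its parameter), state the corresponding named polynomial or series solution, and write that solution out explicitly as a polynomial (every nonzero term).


All three coefficients share the factor -15; dividing through by -15 gives  (1 - x^2) y'' - x y' + 64 y = 0.
This matches the Chebyshev equation (1 - x^2) y'' - x y' + n^2 y = 0 (note the -x y' term, not -2x y') with n^2 = 64, so n = 8; the polynomial solution is T_8(x).
With y = sum_k a_k x^k, matching x^k gives (k+2)(k+1) a_{k+2} = (k^2 - n^2) a_k = (k - 8)(k + 8) a_k. The right side vanishes at k = 8, so the series with the parity of 8 terminates at degree 8.
Standard normalization: leading coefficient of T_n is 2^(n-1), so a_8 = 2^7 = 128. Work downward with a_k = (k+1)(k+2) a_{k+2} / ((k - 8)(k + 8)):
  a_6 = (7)(8)(128) / ((6 - 8)(6 + 8)) = 7168/(-28) = -256
  a_4 = (5)(6)(-256) / ((4 - 8)(4 + 8)) = -7680/(-48) = 160
  a_2 = (3)(4)(160) / ((2 - 8)(2 + 8)) = 1920/(-60) = -32
  a_0 = (1)(2)(-32) / ((0 - 8)(0 + 8)) = -64/(-64) = 1
Hence T_8(x) = 128 x^8 - 256 x^6 + 160 x^4 - 32 x^2 + 1.

T_8(x); series = 128 x^8 - 256 x^6 + 160 x^4 - 32 x^2 + 1
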